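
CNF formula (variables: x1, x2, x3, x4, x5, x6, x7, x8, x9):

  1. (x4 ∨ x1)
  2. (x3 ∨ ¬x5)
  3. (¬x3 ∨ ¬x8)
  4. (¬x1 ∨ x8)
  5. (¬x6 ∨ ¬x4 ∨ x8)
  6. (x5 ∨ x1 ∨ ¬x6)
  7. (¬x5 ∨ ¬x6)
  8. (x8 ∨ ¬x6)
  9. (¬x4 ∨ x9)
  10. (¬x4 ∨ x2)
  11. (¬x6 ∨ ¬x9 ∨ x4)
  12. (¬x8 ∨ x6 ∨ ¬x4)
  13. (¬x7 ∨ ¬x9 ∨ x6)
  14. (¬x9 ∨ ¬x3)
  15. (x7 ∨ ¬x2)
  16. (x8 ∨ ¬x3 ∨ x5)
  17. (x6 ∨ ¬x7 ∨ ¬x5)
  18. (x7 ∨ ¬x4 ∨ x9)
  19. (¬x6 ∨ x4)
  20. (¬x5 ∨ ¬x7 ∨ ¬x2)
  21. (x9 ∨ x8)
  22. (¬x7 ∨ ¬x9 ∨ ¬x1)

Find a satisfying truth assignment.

Branch on x1: take x1 = True.
  then x8 is forced to True.
  then x3 is forced to False.
  then x5 is forced to False.
The remaining clauses are satisfied by x2 = False, x4 = False, x6 = False, x7 = False, x9 = False.

x1=1, x2=0, x3=0, x4=0, x5=0, x6=0, x7=0, x8=1, x9=0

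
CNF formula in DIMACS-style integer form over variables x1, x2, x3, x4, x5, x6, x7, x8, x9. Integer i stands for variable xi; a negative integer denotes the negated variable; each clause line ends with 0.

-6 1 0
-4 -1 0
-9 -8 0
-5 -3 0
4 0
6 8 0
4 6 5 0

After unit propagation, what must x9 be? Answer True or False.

False

(x4) stands alone — x4 = True.
In (!x4 || !x1), !x4 is now false; !x1 must hold, so x1 = False.
(x1 || !x6) with x1 = False leaves only !x6, so x6 = False.
(x8 || x6) with x6 = False leaves only x8, so x8 = True.
(!x8 || !x9): since x8 = True, the clause reduces to (!x9). x9 = False.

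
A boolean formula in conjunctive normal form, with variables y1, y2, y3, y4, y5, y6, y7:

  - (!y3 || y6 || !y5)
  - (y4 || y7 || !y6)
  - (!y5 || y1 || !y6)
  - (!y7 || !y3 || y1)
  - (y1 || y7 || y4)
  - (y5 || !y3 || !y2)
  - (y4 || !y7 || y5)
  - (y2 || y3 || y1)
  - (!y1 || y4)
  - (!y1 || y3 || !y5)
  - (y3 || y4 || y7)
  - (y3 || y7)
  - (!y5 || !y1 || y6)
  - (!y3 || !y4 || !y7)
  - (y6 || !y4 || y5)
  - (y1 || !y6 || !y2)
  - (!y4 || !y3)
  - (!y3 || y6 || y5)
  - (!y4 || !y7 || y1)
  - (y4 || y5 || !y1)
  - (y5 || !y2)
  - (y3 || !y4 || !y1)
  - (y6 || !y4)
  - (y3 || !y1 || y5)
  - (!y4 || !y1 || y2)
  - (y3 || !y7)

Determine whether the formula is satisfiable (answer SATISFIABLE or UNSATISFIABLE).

UNSATISFIABLE

y1 = True:
  propagation gives y4=True, y3=False; an empty clause results — contradiction.
y1 = False:
  y3 = True:
    propagation gives y7=False, y4=True; an empty clause results — contradiction.
  y3 = False:
    propagation gives y2=True, y7=True; an empty clause results — contradiction.
Every branch closes, so no satisfying assignment exists.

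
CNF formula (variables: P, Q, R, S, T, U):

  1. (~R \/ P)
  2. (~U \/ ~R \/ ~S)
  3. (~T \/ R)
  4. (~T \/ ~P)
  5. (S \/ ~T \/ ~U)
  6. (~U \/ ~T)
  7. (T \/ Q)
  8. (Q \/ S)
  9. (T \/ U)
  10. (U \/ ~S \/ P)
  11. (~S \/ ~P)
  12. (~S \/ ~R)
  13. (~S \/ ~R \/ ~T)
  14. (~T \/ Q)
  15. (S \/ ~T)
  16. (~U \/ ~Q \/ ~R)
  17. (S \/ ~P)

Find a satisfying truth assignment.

P=False, Q=True, R=False, S=False, T=False, U=True

Check each clause:
  1. (P \/ ~R) — ~R is true.
  2. (~R \/ ~S \/ ~U) — ~S is true.
  3. (R \/ ~T) — ~T is true.
  4. (~P \/ ~T) — ~T is true.
  5. (~T \/ S \/ ~U) — ~T is true.
  6. (~T \/ ~U) — ~T is true.
  7. (Q \/ T) — Q is true.
  8. (S \/ Q) — Q is true.
  9. (T \/ U) — U is true.
  10. (~S \/ P \/ U) — ~S is true.
  11. (~S \/ ~P) — ~S is true.
  12. (~S \/ ~R) — ~S is true.
  13. (~R \/ ~T \/ ~S) — ~T is true.
  14. (~T \/ Q) — Q is true.
  15. (S \/ ~T) — ~T is true.
  16. (~Q \/ ~R \/ ~U) — ~R is true.
  17. (~P \/ S) — ~P is true.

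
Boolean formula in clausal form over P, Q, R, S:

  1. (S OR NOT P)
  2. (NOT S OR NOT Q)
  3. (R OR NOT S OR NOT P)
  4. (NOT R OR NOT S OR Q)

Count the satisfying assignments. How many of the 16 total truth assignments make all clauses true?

5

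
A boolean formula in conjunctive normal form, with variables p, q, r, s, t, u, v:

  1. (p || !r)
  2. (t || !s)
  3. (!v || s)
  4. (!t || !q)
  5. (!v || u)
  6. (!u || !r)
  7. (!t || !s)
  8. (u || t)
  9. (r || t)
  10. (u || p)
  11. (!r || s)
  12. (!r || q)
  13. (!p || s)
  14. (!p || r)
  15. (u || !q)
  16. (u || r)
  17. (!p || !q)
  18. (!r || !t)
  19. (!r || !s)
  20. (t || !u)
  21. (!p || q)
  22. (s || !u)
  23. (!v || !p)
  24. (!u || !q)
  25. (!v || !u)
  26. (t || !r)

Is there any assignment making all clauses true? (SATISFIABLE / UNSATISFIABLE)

r = True:
  propagation gives p=True, u=False, v=False, t=True; an empty clause results — contradiction.
r = False:
  propagation gives t=True, q=False, s=False, v=False; an empty clause results — contradiction.
Every branch closes, so no satisfying assignment exists.

UNSATISFIABLE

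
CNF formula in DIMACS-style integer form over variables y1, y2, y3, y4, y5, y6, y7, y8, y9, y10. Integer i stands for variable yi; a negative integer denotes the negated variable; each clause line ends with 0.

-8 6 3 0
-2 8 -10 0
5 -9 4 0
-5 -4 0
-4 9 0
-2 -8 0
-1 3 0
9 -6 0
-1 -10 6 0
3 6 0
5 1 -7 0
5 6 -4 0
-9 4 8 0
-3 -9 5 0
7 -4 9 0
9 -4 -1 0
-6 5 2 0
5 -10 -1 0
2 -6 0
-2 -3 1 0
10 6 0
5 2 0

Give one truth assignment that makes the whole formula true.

y1=0, y2=0, y3=1, y4=0, y5=1, y6=0, y7=1, y8=1, y9=0, y10=1

Try y1 = False.
Branch on y2: take y2 = False.
  then y6 is forced to False.
  then y3 is forced to True.
  then y10 is forced to True.
  then y5 is forced to True.
  then y4 is forced to False.
The remaining clauses are satisfied by y7 = True, y8 = True, y9 = False.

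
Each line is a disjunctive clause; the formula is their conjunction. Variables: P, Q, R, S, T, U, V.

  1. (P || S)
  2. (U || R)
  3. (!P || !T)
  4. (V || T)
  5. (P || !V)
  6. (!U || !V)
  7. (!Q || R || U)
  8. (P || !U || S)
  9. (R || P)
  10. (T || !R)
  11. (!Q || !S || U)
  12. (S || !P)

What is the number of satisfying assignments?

3

Satisfying assignments:
  P=0 Q=0 R=1 S=1 T=1 U=0 V=0
  P=0 Q=0 R=1 S=1 T=1 U=1 V=0
  P=0 Q=1 R=1 S=1 T=1 U=1 V=0
Count: 3.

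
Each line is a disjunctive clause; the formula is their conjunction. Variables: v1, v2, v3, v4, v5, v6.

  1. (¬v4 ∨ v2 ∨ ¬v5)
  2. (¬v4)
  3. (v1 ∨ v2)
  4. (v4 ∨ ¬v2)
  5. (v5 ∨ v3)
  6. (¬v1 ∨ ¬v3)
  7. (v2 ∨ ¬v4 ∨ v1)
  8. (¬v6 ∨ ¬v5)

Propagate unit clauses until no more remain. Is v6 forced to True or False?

(¬v4) is a unit clause: v4 = False.
From (¬v2 ∨ v4) and v4 = False: v2 = False.
In (v1 ∨ v2), v2 is now false; v1 must hold, so v1 = True.
(¬v3 ∨ ¬v1) with v1 = True leaves only ¬v3, so v3 = False.
(v5 ∨ v3) with v3 = False leaves only v5, so v5 = True.
(¬v6 ∨ ¬v5): since v5 = True, the clause reduces to (¬v6). v6 = False.

False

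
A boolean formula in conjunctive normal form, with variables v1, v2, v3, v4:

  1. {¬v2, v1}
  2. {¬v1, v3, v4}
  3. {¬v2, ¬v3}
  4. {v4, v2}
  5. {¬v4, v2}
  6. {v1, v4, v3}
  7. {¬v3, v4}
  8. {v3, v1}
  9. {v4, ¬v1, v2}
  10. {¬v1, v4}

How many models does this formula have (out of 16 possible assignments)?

1

The models are:
  v1=1 v2=1 v3=0 v4=1
That's 1 in total.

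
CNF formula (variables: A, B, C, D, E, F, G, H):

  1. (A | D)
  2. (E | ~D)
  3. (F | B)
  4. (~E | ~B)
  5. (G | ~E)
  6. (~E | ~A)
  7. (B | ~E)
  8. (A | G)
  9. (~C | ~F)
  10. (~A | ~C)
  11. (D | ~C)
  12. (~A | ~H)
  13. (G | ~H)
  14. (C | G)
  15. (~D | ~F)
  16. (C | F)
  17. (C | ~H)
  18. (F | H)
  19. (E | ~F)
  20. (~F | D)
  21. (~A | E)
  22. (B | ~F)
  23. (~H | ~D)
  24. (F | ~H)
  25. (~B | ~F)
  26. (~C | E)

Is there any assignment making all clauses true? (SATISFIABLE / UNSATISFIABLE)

UNSATISFIABLE

F = True:
  propagation gives C=False, G=True, D=False; an empty clause results — contradiction.
F = False:
  propagation gives B=True, E=False, D=False, A=True; an empty clause results — contradiction.
Every branch closes, so no satisfying assignment exists.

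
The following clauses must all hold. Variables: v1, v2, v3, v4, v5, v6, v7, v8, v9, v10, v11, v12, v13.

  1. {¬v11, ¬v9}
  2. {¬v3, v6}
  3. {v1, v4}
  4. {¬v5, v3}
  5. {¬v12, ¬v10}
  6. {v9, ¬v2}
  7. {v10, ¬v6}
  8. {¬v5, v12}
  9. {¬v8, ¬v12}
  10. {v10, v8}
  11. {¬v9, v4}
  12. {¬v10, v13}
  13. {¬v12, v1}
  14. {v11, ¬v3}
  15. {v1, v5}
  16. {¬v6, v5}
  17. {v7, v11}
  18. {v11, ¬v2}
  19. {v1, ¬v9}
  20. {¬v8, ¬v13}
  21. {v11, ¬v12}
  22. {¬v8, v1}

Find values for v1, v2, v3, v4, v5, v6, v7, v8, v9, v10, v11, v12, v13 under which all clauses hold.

v1=True, v2=False, v3=False, v4=False, v5=False, v6=False, v7=True, v8=True, v9=False, v10=False, v11=True, v12=False, v13=False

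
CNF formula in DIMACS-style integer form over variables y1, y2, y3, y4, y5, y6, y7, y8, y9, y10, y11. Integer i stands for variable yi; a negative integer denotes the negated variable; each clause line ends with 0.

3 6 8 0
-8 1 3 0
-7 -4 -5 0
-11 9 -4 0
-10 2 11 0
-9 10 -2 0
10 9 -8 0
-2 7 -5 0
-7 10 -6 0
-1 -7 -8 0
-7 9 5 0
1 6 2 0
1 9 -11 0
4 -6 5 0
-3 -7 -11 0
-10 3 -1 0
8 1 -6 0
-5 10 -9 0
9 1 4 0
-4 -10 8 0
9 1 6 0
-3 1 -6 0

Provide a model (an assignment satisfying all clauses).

y1 = True, y2 = False, y3 = True, y4 = True, y5 = False, y6 = False, y7 = False, y8 = False, y9 = True, y10 = False, y11 = False

Check each clause:
  1. (y3 | y6 | y8) — y3 is true.
  2. (~y8 | y1 | y3) — ~y8 is true.
  3. (~y7 | ~y5 | ~y4) — ~y7 is true.
  4. (y9 | ~y11 | ~y4) — y9 is true.
  5. (y11 | y2 | ~y10) — ~y10 is true.
  6. (~y9 | y10 | ~y2) — ~y2 is true.
  7. (y10 | ~y8 | y9) — ~y8 is true.
  8. (y7 | ~y2 | ~y5) — ~y5 is true.
  9. (~y6 | ~y7 | y10) — ~y7 is true.
  10. (~y7 | ~y1 | ~y8) — ~y8 is true.
  11. (y5 | y9 | ~y7) — y9 is true.
  12. (y1 | y2 | y6) — y1 is true.
  13. (y9 | y1 | ~y11) — y1 is true.
  14. (y5 | ~y6 | y4) — ~y6 is true.
  15. (~y3 | ~y11 | ~y7) — ~y7 is true.
  16. (y3 | ~y10 | ~y1) — y3 is true.
  17. (y1 | y8 | ~y6) — y1 is true.
  18. (y10 | ~y5 | ~y9) — ~y5 is true.
  19. (y9 | y4 | y1) — y1 is true.
  20. (~y4 | ~y10 | y8) — ~y10 is true.
  21. (y9 | y6 | y1) — y9 is true.
  22. (~y6 | ~y3 | y1) — y1 is true.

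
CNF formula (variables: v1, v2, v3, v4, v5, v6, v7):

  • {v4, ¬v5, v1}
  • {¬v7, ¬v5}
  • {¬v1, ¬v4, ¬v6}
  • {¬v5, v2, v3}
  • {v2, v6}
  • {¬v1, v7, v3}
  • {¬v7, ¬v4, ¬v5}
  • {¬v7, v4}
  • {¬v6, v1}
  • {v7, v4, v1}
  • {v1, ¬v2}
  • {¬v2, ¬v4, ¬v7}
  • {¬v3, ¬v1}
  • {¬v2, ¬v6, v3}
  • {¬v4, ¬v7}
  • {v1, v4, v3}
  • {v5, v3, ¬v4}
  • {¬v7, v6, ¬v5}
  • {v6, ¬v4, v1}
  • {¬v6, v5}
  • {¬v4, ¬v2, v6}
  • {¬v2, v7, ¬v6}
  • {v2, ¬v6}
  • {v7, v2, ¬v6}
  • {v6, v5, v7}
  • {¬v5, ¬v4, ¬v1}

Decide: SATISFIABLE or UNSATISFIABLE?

UNSATISFIABLE

v4 = True:
  v6 = True:
    propagation gives v1=False; an empty clause results — contradiction.
  v6 = False:
    propagation gives v2=True; an empty clause results — contradiction.
v4 = False:
  propagation gives v7=False, v1=True, v3=True; an empty clause results — contradiction.
Every branch closes, so no satisfying assignment exists.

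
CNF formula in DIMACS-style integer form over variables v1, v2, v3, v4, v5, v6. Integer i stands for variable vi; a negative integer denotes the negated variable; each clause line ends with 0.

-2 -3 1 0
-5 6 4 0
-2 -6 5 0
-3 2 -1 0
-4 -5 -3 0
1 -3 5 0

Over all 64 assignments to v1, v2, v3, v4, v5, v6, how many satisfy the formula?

28

Case analysis on v3 and v5:
  v3=1, v5=1: remaining (v1,v2,v4,v6) ∈ {(0,0,0,1); (1,1,0,1)} — 2.
  v3=1, v5=0: remaining (v1,v2,v4,v6) ∈ {(1,1,0,0); (1,1,1,0)} — 2.
  v3=0, v5=1: v1, v2 free; 3 ways for (v4,v6) × 2^2 = 12.
  v3=0, v5=0: v1, v4 free; 3 ways for (v2,v6) × 2^2 = 12.
Total: 2 + 2 + 12 + 12 = 28.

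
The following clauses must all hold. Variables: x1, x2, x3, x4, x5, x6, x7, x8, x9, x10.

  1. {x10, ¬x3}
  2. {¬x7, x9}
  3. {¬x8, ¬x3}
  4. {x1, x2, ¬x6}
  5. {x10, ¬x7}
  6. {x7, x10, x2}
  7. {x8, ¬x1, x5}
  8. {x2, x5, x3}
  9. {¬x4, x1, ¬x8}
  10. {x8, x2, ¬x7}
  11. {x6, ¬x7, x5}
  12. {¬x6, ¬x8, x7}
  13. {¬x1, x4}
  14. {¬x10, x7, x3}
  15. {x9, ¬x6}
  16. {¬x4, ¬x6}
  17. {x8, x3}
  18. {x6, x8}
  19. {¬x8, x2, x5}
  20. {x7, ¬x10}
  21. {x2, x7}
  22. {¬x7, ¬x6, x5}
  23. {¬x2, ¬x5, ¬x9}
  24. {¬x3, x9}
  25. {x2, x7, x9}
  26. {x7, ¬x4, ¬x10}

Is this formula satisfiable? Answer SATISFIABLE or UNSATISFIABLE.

Try x1 = True.
  then x4 is forced to True.
  then x6 is forced to False.
  then x8 is forced to True.
  then x3 is forced to False.
The remaining clauses are satisfied by x2 = True, x5 = False, x7 = False, x9 = False, x10 = False.
Every clause has at least one true literal under this assignment.
So x1=T  x2=T  x3=F  x4=T  x5=F  x6=F  x7=F  x8=T  x9=F  x10=F is a satisfying assignment.

SATISFIABLE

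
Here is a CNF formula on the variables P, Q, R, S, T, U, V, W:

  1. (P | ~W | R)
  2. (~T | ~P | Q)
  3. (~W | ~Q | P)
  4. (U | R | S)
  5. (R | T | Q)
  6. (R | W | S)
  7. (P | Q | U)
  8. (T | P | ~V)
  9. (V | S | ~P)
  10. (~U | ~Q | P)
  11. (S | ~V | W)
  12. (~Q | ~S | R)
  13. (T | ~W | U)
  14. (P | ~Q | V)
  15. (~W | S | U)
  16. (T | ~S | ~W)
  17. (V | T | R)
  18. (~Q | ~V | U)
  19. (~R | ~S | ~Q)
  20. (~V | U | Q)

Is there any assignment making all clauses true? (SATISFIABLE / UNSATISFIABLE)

SATISFIABLE

Try P = False.
Branch on Q: take Q = False.
  then U is forced to True.
For the remaining variables, R = True, S = False, T = False, V = False, W = False works.
So P = 0, Q = 0, R = 1, S = 0, T = 0, U = 1, V = 0, W = 0 is a satisfying assignment.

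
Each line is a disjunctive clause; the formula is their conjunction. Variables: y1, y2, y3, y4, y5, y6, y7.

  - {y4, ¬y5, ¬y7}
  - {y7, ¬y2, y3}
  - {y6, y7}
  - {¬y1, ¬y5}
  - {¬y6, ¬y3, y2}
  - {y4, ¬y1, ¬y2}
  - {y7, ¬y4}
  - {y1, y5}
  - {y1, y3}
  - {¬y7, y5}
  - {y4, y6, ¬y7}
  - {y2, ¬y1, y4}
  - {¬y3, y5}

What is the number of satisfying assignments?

4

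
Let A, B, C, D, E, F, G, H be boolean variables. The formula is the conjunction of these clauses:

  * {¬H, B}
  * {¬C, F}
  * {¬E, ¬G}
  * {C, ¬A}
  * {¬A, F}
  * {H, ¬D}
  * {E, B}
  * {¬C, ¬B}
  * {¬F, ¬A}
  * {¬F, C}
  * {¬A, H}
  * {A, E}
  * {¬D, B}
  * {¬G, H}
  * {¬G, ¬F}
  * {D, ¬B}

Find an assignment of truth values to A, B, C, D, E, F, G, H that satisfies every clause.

Pure literal: G appears only negated; assign G = False.
Branch on A: take A = False.
  then E is forced to True.
The remaining clauses are satisfied by B = False, C = True, D = False, F = True, H = False.
Every clause has at least one true literal under this assignment.

A = False, B = False, C = True, D = False, E = True, F = True, G = False, H = False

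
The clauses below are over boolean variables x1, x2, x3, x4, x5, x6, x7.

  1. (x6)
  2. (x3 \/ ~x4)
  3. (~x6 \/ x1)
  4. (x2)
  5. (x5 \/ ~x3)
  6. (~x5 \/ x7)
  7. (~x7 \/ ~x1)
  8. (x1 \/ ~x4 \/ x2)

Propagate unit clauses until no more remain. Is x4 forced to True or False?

False

(x6) stands alone — x6 = True.
In (x1 \/ ~x6), ~x6 is now false; x1 must hold, so x1 = True.
Unit clause (x2) sets x2 = True.
From (~x1 \/ ~x7) and x1 = True: x7 = False.
(~x5 \/ x7) with x7 = False leaves only ~x5, so x5 = False.
In (x5 \/ ~x3), x5 is now false; ~x3 must hold, so x3 = False.
(x3 \/ ~x4): since x3 = False, the clause reduces to (~x4). x4 = False.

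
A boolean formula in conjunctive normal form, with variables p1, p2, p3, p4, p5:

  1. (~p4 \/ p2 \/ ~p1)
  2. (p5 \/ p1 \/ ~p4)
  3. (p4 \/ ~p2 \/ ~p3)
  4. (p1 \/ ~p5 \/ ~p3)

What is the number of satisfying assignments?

17

Case analysis on p1 and p4:
  p1=1, p4=1: remaining (p2,p3,p5) ∈ {(1,0,0); (1,0,1); (1,1,0); (1,1,1)} — 4.
  p1=1, p4=0: p5 free; 3 ways for (p2,p3) × 2^1 = 6.
  p1=0, p4=1: remaining (p2,p3,p5) ∈ {(0,0,1); (1,0,1)} — 2.
  p1=0, p4=0: 5 of the 8 assignments to (p2,p3,p5) work.
Total: 4 + 6 + 2 + 5 = 17.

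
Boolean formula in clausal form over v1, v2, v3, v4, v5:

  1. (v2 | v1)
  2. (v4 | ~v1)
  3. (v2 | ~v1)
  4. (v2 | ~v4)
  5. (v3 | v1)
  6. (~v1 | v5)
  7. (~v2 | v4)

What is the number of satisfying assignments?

The models are:
  v1=F v2=T v3=T v4=T v5=F
  v1=F v2=T v3=T v4=T v5=T
  v1=T v2=T v3=F v4=T v5=T
  v1=T v2=T v3=T v4=T v5=T
Count: 4.

4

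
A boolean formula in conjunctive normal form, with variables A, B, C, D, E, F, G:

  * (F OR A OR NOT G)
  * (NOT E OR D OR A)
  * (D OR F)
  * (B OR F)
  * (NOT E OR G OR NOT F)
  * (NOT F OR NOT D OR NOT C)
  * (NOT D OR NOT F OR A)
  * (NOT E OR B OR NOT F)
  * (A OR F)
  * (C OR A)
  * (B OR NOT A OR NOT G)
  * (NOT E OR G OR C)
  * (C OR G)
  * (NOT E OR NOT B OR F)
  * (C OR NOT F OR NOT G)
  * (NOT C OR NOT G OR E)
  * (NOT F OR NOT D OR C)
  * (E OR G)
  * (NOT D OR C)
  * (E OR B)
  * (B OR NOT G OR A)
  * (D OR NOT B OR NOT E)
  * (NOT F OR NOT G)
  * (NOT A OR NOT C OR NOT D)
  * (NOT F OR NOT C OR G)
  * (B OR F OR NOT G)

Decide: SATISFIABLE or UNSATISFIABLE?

UNSATISFIABLE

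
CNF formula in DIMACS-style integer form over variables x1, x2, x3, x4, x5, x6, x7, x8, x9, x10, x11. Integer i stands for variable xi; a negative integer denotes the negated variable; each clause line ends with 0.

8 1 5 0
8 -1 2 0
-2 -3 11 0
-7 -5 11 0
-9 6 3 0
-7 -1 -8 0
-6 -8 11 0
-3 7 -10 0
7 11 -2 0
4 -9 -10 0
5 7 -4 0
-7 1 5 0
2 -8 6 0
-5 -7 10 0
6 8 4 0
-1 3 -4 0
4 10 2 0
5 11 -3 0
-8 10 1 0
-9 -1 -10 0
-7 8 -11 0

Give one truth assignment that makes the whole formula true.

Pure literal: x9 appears only negated; assign x9 = False.
Set x1 = True and propagate.
For the remaining variables, x2 = True, x3 = True, x4 = False, x5 = False, x6 = True, x7 = False, x8 = True, x10 = False, x11 = True works.

x1=True, x2=True, x3=True, x4=False, x5=False, x6=True, x7=False, x8=True, x9=False, x10=False, x11=True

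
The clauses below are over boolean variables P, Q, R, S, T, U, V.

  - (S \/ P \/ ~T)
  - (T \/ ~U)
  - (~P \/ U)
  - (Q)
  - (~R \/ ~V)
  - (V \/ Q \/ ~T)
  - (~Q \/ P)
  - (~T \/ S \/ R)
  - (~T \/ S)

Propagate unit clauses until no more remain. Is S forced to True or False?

Unit clause (Q) sets Q = True.
From (~Q \/ P) and Q = True: P = True.
(U \/ ~P): since P = True, the clause reduces to (U). U = True.
(~U \/ T): since U = True, the clause reduces to (T). T = True.
From (S \/ ~T) and T = True: S = True.

True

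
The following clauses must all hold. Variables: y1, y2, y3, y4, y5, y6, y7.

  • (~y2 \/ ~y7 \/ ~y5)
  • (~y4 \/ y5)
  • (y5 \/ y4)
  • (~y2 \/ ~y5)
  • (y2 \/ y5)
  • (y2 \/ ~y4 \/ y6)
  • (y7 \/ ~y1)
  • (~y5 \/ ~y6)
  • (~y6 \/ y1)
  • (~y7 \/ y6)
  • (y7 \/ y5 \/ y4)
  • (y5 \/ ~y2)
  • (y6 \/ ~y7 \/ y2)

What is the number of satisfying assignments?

The models are:
  y1=F y2=F y3=F y4=F y5=T y6=F y7=F
  y1=F y2=F y3=T y4=F y5=T y6=F y7=F
That's 2 in total.

2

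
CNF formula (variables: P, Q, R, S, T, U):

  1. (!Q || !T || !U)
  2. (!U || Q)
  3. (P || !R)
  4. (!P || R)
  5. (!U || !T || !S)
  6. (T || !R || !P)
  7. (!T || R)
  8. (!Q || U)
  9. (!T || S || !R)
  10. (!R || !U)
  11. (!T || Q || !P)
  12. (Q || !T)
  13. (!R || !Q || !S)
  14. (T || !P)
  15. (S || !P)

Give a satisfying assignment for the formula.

P = F, Q = F, R = F, S = F, T = F, U = F

Try P = False.
  then R is forced to False.
  then T is forced to False.
Try Q = False.
  then U is forced to False.
S is now unconstrained; take S = False.
Every clause has at least one true literal under this assignment.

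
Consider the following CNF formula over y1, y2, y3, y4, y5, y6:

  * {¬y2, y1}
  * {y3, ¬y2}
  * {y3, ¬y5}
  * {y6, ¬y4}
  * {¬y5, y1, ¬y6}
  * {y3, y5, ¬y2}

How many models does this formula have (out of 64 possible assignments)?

22

Split on y2, then y3.
  y2=1, y3=1: y5 free; 3 ways for (y1,y4,y6) × 2^1 = 6.
  y2=1, y3=0: a clause becomes empty — 0.
  y2=0, y3=1: 10 of the 16 assignments to (y1,y4,y5,y6) work.
  y2=0, y3=0: y1 free; 3 ways for (y4,y5,y6) × 2^1 = 6.
Total: 6 + 0 + 10 + 6 = 22.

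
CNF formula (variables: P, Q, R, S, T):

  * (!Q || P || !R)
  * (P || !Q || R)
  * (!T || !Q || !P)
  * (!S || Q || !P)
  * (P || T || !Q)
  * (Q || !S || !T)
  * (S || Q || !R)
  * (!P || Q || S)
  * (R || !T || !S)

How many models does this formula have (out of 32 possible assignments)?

8

Case analysis on Q and P:
  Q=1, P=1: remaining (R,S,T) ∈ {(0,0,0); (0,1,0); (1,0,0); (1,1,0)} — 4.
  Q=1, P=0: a clause becomes empty — 0.
  Q=0, P=1: a clause becomes empty — 0.
  Q=0, P=0: remaining (R,S,T) ∈ {(0,0,0); (0,0,1); (0,1,0); (1,1,0)} — 4.
Total: 4 + 0 + 0 + 4 = 8.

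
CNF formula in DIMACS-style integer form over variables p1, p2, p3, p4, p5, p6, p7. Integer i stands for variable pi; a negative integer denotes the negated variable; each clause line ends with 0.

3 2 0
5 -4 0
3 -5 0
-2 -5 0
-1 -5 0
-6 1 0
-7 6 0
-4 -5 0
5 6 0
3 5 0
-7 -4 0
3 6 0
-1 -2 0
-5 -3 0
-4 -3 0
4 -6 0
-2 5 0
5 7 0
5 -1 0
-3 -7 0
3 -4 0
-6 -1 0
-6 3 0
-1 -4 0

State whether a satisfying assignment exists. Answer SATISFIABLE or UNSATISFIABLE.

p5 = True:
  propagation gives p3=True; an empty clause results — contradiction.
p5 = False:
  propagation gives p4=False, p6=True; an empty clause results — contradiction.
Every branch closes, so no satisfying assignment exists.

UNSATISFIABLE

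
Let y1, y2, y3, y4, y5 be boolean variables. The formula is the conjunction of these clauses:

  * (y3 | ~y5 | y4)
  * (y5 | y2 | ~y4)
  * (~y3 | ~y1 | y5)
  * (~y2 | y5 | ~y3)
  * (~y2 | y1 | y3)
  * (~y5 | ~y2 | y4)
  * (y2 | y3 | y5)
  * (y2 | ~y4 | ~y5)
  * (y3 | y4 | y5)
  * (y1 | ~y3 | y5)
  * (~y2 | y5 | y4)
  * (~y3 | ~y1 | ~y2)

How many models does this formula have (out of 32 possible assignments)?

5

Satisfying assignments:
  y1=0 y2=0 y3=1 y4=0 y5=1
  y1=0 y2=1 y3=1 y4=1 y5=1
  y1=1 y2=0 y3=1 y4=0 y5=1
  y1=1 y2=1 y3=0 y4=1 y5=0
  y1=1 y2=1 y3=0 y4=1 y5=1
Count: 5.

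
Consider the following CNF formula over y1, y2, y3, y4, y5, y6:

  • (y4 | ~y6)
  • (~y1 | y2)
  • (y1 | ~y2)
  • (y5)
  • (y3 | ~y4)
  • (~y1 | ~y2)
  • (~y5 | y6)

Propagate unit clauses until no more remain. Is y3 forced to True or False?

(y5) is a unit clause: y5 = True.
(y6 | ~y5): since y5 = True, the clause reduces to (y6). y6 = True.
From (~y6 | y4) and y6 = True: y4 = True.
In (~y4 | y3), ~y4 is now false; y3 must hold, so y3 = True.

True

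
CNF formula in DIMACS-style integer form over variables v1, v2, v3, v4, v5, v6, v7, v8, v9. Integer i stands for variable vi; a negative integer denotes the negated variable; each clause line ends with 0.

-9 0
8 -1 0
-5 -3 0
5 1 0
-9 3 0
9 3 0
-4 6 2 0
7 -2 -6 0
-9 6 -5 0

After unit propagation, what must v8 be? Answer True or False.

True

Unit clause (¬v9) sets v9 = False.
(v3 ∨ v9) with v9 = False leaves only v3, so v3 = True.
In (¬v5 ∨ ¬v3), ¬v3 is now false; ¬v5 must hold, so v5 = False.
(v1 ∨ v5) with v5 = False leaves only v1, so v1 = True.
(¬v1 ∨ v8) with v1 = True leaves only v8, so v8 = True.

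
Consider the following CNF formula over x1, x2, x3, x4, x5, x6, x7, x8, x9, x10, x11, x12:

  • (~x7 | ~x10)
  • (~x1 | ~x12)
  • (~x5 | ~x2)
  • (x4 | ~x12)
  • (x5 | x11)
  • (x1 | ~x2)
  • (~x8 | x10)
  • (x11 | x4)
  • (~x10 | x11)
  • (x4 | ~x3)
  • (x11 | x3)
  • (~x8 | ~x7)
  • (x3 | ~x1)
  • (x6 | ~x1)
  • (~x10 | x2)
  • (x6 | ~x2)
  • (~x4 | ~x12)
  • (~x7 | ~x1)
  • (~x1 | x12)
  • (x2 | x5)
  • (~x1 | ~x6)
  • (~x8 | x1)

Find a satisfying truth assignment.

x1=False, x2=False, x3=False, x4=True, x5=True, x6=False, x7=True, x8=False, x9=True, x10=False, x11=True, x12=False

x8 occurs only negated in the remaining clauses — set x8 = False.
x11 occurs only positively in the remaining clauses — set x11 = True.
Set x1 = False and propagate.
  then x2 is forced to False.
  then x10 is forced to False.
  then x5 is forced to True.
For the remaining variables, x3 = False, x4 = True, x6 = False, x7 = True, x9 = True, x12 = False works.
Every clause has at least one true literal under this assignment.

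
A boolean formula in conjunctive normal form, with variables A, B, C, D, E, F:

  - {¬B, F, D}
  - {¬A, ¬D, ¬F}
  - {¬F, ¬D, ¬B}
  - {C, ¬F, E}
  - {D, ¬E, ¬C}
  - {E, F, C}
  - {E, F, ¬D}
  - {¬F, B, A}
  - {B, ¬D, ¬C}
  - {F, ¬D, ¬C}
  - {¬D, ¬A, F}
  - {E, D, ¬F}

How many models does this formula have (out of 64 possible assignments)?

9

Case analysis on F and D:
  F=1, D=1: a clause becomes empty — 0.
  F=1, D=0: remaining (A,B,C,E) ∈ {(0,1,0,1); (1,0,0,1); (1,1,0,1)} — 3.
  F=0, D=1: remaining (A,B,C,E) ∈ {(0,0,0,1); (0,1,0,1)} — 2.
  F=0, D=0: remaining (A,B,C,E) ∈ {(0,0,0,1); (0,0,1,0); (1,0,0,1); (1,0,1,0)} — 4.
Total: 0 + 3 + 2 + 4 = 9.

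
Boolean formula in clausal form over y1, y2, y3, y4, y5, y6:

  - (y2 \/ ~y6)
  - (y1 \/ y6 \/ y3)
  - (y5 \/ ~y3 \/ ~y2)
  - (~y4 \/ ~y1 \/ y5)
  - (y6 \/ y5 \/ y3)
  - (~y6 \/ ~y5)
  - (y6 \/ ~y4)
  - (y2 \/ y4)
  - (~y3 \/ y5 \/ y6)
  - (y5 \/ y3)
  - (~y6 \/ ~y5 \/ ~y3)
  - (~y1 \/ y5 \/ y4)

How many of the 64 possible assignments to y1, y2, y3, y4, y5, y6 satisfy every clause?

3

The models are:
  y1=0 y2=1 y3=1 y4=0 y5=1 y6=0
  y1=1 y2=1 y3=0 y4=0 y5=1 y6=0
  y1=1 y2=1 y3=1 y4=0 y5=1 y6=0
That's 3 in total.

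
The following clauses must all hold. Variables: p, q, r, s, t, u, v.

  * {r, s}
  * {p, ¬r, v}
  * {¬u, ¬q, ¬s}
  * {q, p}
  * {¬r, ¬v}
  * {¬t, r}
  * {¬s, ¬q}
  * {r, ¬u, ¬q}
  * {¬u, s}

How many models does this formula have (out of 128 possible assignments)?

12

Case analysis on r and q:
  r=T, q=T: remaining (p,s,t,u,v) ∈ {(T,F,F,F,F); (T,F,T,F,F)} — 2.
  r=T, q=F: t free; 3 ways for (p,s,u,v) × 2^1 = 6.
  r=F, q=T: a clause becomes empty — 0.
  r=F, q=F: remaining (p,s,t,u,v) ∈ {(T,T,F,F,F); (T,T,F,F,T); (T,T,F,T,F); (T,T,F,T,T)} — 4.
Total: 2 + 6 + 0 + 4 = 12.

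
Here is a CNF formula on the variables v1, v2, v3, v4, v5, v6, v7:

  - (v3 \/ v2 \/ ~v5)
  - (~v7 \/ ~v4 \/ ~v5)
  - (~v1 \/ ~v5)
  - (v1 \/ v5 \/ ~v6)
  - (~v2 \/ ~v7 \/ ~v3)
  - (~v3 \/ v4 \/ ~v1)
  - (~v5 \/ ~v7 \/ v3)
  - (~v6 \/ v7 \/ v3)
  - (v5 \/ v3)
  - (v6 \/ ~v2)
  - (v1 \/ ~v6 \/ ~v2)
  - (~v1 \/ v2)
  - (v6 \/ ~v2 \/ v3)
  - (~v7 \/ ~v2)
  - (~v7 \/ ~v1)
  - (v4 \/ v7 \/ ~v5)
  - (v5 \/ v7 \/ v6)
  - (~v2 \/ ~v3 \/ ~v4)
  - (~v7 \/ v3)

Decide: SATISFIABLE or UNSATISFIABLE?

SATISFIABLE

Try v1 = False.
The remaining clauses are satisfied by v2 = False, v3 = True, v4 = True, v5 = True, v6 = True, v7 = False.
So v1=F, v2=F, v3=T, v4=T, v5=T, v6=T, v7=F is a satisfying assignment.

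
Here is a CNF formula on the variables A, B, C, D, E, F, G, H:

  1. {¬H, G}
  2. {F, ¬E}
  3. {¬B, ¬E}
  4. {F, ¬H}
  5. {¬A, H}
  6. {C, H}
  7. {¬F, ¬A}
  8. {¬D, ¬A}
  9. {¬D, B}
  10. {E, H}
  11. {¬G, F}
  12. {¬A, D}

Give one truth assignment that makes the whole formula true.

A = F, B = F, C = F, D = F, E = T, F = T, G = T, H = T

Check each clause:
  1. {G, ¬H} — G is true.
  2. {¬E, F} — F is true.
  3. {¬B, ¬E} — ¬B is true.
  4. {F, ¬H} — F is true.
  5. {¬A, H} — H is true.
  6. {H, C} — H is true.
  7. {¬F, ¬A} — ¬A is true.
  8. {¬D, ¬A} — ¬D is true.
  9. {B, ¬D} — ¬D is true.
  10. {H, E} — H is true.
  11. {F, ¬G} — F is true.
  12. {¬A, D} — ¬A is true.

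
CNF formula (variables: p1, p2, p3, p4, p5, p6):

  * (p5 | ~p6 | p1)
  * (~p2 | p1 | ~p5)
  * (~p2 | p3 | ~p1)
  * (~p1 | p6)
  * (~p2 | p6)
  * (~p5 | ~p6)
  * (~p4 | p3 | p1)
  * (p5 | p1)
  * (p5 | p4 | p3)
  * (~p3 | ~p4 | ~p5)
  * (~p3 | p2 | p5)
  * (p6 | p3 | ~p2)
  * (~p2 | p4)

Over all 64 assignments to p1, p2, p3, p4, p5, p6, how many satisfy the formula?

4

Satisfying assignments:
  p1=0 p2=0 p3=0 p4=0 p5=1 p6=0
  p1=0 p2=0 p3=1 p4=0 p5=1 p6=0
  p1=1 p2=0 p3=0 p4=1 p5=0 p6=1
  p1=1 p2=1 p3=1 p4=1 p5=0 p6=1
That's 4 in total.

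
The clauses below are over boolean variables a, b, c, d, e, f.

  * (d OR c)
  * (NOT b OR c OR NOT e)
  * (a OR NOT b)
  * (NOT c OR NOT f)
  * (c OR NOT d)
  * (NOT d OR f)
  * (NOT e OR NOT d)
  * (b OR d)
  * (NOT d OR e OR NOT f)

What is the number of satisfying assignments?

2

Satisfying assignments:
  a=T b=T c=T d=F e=F f=F
  a=T b=T c=T d=F e=T f=F
That's 2 in total.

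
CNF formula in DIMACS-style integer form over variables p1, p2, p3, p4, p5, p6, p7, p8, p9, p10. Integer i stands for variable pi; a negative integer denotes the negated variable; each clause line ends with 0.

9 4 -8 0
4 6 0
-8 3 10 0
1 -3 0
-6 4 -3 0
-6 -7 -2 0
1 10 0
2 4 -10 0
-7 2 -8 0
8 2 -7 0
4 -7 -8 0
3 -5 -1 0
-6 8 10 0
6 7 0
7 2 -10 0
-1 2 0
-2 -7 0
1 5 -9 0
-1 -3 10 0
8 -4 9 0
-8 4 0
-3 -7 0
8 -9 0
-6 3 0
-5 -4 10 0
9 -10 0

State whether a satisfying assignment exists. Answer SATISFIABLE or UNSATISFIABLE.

Try p1 = True.
  then p2 is forced to True.
  then p7 is forced to False.
  then p6 is forced to True.
  then p3 is forced to True.
  then p4 is forced to True.
  then p10 is forced to True.
  then p9 is forced to True.
  then p8 is forced to True.
p5 is now unconstrained; take p5 = True.
So p1=T  p2=T  p3=T  p4=T  p5=T  p6=T  p7=F  p8=T  p9=T  p10=T is a satisfying assignment.

SATISFIABLE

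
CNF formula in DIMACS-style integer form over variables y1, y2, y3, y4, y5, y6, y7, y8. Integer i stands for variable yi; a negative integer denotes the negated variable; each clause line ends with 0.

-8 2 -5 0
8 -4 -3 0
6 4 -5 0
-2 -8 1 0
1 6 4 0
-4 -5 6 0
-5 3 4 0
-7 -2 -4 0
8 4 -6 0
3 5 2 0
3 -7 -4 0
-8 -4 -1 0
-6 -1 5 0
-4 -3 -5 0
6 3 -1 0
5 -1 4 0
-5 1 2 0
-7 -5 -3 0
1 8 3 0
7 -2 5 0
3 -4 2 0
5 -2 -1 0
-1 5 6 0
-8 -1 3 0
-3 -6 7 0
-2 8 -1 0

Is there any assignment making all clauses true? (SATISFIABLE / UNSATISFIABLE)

Try y1 = False.
Set y2 = False and propagate.
  then y5 is forced to False.
  then y3 is forced to True.
The remaining clauses are satisfied by y4 = True, y6 = False, y7 = False, y8 = True.
Every clause has at least one true literal under this assignment.
So y1=False, y2=False, y3=True, y4=True, y5=False, y6=False, y7=False, y8=True is a satisfying assignment.

SATISFIABLE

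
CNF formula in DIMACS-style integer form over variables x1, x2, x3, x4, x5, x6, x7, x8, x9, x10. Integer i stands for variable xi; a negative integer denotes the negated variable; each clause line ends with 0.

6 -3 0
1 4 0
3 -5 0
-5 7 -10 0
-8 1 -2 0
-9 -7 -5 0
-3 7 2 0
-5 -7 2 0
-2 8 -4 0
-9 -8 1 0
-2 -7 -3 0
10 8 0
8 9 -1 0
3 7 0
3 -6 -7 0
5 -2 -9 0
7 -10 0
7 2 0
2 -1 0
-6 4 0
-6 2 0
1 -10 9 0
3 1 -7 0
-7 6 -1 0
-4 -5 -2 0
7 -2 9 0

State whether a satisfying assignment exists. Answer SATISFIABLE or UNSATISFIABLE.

x7 = True:
  x1 = True:
    propagation gives x2=True, x3=False, x5=False, x6=False; an empty clause results — contradiction.
  x1 = False:
    propagation gives x4=True, x3=True, x6=True, x2=False; an empty clause results — contradiction.
x7 = False:
  propagation gives x3=True, x6=True, x2=True, x10=False; an empty clause results — contradiction.
Every branch closes, so no satisfying assignment exists.

UNSATISFIABLE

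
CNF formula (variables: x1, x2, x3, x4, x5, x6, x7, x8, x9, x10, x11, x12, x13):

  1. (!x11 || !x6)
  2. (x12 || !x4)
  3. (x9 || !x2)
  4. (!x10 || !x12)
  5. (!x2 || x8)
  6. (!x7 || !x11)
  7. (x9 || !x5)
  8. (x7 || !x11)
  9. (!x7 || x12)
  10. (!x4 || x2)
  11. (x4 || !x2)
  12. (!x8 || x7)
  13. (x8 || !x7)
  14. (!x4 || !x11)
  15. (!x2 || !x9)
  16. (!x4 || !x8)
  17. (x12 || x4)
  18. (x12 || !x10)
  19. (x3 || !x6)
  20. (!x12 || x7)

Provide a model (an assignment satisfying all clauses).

x1=F, x2=F, x3=F, x4=F, x5=F, x6=F, x7=T, x8=T, x9=F, x10=F, x11=F, x12=T, x13=T

Check each clause:
  1. (!x6 || !x11) — !x6 is true.
  2. (!x4 || x12) — x12 is true.
  3. (x9 || !x2) — !x2 is true.
  4. (!x10 || !x12) — !x10 is true.
  5. (x8 || !x2) — x8 is true.
  6. (!x11 || !x7) — !x11 is true.
  7. (x9 || !x5) — !x5 is true.
  8. (x7 || !x11) — !x11 is true.
  9. (!x7 || x12) — x12 is true.
  10. (!x4 || x2) — !x4 is true.
  11. (x4 || !x2) — !x2 is true.
  12. (x7 || !x8) — x7 is true.
  13. (x8 || !x7) — x8 is true.
  14. (!x11 || !x4) — !x4 is true.
  15. (!x9 || !x2) — !x2 is true.
  16. (!x8 || !x4) — !x4 is true.
  17. (x4 || x12) — x12 is true.
  18. (x12 || !x10) — x12 is true.
  19. (!x6 || x3) — !x6 is true.
  20. (x7 || !x12) — x7 is true.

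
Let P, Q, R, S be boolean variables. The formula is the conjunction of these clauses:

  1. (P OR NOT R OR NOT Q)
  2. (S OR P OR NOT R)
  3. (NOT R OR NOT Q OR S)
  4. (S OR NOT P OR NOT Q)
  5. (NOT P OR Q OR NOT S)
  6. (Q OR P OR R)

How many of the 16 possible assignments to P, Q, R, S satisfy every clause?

Case analysis on P and Q:
  P=1, Q=1: remaining (R,S) ∈ {(0,1); (1,1)} — 2.
  P=1, Q=0: remaining (R,S) ∈ {(0,0); (1,0)} — 2.
  P=0, Q=1: remaining (R,S) ∈ {(0,0); (0,1)} — 2.
  P=0, Q=0: remaining (R,S) ∈ {(1,1)} — 1.
Total: 2 + 2 + 2 + 1 = 7.

7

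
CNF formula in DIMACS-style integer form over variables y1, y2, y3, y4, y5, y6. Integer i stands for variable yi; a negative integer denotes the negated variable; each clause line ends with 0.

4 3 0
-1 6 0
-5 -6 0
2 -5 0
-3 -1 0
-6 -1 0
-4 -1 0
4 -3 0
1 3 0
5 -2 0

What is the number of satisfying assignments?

3

The models are:
  y1=F y2=F y3=T y4=T y5=F y6=F
  y1=F y2=F y3=T y4=T y5=F y6=T
  y1=F y2=T y3=T y4=T y5=T y6=F
That's 3 in total.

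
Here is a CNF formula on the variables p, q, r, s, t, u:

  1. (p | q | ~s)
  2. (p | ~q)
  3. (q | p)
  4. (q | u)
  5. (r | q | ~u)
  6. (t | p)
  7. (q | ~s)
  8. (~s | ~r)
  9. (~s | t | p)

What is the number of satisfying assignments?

Case analysis on q and p:
  q=T, p=T: t, u free; 3 ways for (r,s) × 2^2 = 12.
  q=T, p=F: a clause becomes empty — 0.
  q=F, p=T: remaining (r,s,t,u) ∈ {(T,F,F,T); (T,F,T,T)} — 2.
  q=F, p=F: a clause becomes empty — 0.
Total: 12 + 0 + 2 + 0 = 14.

14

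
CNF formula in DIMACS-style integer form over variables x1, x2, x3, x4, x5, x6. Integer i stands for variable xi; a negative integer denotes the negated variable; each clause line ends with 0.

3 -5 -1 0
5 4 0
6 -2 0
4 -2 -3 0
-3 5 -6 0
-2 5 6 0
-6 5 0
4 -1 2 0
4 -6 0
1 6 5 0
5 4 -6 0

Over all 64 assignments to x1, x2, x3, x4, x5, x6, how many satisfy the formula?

13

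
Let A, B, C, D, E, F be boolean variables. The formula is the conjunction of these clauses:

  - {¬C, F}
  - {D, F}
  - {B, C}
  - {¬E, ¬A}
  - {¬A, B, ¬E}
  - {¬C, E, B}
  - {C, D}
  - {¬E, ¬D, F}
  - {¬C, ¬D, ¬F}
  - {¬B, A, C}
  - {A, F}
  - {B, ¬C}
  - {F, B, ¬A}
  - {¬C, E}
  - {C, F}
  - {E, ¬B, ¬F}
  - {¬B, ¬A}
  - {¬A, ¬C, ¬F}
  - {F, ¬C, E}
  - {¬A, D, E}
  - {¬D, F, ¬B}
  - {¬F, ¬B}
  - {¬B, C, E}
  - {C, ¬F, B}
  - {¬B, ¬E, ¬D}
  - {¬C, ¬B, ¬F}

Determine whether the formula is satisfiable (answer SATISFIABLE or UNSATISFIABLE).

B = True:
  propagation gives A=False, C=True, F=True; an empty clause results — contradiction.
B = False:
  propagation gives C=True; an empty clause results — contradiction.
Every branch closes, so no satisfying assignment exists.

UNSATISFIABLE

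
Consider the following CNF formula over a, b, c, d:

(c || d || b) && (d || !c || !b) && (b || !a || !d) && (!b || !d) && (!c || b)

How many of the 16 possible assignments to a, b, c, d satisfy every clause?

3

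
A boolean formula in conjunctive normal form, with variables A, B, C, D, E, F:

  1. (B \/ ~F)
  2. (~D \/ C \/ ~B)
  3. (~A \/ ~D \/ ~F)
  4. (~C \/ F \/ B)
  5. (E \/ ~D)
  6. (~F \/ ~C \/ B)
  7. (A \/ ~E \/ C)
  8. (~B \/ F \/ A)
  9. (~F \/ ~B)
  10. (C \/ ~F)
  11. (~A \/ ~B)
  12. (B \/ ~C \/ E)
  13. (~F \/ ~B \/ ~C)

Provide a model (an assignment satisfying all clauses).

A=True, B=False, C=False, D=True, E=True, F=False

Check each clause:
  1. (~F \/ B) — ~F is true.
  2. (~B \/ C \/ ~D) — ~B is true.
  3. (~F \/ ~D \/ ~A) — ~F is true.
  4. (B \/ F \/ ~C) — ~C is true.
  5. (~D \/ E) — E is true.
  6. (~F \/ ~C \/ B) — ~F is true.
  7. (~E \/ C \/ A) — A is true.
  8. (A \/ F \/ ~B) — A is true.
  9. (~B \/ ~F) — ~F is true.
  10. (~F \/ C) — ~F is true.
  11. (~A \/ ~B) — ~B is true.
  12. (B \/ E \/ ~C) — ~C is true.
  13. (~B \/ ~C \/ ~F) — ~F is true.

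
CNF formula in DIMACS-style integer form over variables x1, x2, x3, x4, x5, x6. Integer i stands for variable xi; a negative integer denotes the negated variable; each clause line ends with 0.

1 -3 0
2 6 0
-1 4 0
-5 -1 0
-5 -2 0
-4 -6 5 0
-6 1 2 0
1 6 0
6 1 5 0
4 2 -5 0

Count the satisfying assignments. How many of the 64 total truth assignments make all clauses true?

3

The models are:
  x1=F x2=T x3=F x4=F x5=F x6=T
  x1=T x2=T x3=F x4=T x5=F x6=F
  x1=T x2=T x3=T x4=T x5=F x6=F
Count: 3.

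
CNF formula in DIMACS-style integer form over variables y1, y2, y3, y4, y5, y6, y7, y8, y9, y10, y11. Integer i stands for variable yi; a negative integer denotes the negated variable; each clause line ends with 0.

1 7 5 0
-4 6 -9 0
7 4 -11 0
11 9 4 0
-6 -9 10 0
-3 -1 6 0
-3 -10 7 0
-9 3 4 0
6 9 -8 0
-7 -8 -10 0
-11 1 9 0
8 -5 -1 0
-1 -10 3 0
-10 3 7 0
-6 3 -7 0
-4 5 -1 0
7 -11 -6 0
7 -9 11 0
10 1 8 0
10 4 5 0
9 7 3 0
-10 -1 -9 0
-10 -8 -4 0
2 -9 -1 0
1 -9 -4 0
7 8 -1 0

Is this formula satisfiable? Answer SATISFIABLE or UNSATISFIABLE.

Branch on y1: take y1 = False.
Branch on y3: take y3 = True.
Set y4 = False and propagate.
The remaining clauses are satisfied by y2 = False, y5 = True, y6 = False, y7 = True, y8 = False, y9 = True, y10 = True, y11 = False.
So y1 = False  y2 = False  y3 = True  y4 = False  y5 = True  y6 = False  y7 = True  y8 = False  y9 = True  y10 = True  y11 = False is a satisfying assignment.

SATISFIABLE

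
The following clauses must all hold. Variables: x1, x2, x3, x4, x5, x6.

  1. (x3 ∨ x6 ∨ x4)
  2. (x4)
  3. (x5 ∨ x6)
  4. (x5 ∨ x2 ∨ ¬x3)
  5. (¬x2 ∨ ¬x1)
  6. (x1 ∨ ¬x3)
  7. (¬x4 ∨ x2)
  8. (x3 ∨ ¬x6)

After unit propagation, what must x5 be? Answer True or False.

True

(x4) is a unit clause: x4 = True.
From (¬x4 ∨ x2) and x4 = True: x2 = True.
From (¬x1 ∨ ¬x2) and x2 = True: x1 = False.
From (x1 ∨ ¬x3) and x1 = False: x3 = False.
From (¬x6 ∨ x3) and x3 = False: x6 = False.
(x6 ∨ x5) with x6 = False leaves only x5, so x5 = True.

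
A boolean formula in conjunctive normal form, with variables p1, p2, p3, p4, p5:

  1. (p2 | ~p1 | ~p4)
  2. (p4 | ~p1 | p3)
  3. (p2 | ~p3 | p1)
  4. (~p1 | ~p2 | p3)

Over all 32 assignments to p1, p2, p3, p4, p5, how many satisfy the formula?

Case analysis on p1 and p2:
  p1=T, p2=T: remaining (p3,p4,p5) ∈ {(T,F,F); (T,F,T); (T,T,F); (T,T,T)} — 4.
  p1=T, p2=F: remaining (p3,p4,p5) ∈ {(T,F,F); (T,F,T)} — 2.
  p1=F, p2=T: p3, p4, p5 free → 2^3 = 8.
  p1=F, p2=F: remaining (p3,p4,p5) ∈ {(F,F,F); (F,F,T); (F,T,F); (F,T,T)} — 4.
Total: 4 + 2 + 8 + 4 = 18.

18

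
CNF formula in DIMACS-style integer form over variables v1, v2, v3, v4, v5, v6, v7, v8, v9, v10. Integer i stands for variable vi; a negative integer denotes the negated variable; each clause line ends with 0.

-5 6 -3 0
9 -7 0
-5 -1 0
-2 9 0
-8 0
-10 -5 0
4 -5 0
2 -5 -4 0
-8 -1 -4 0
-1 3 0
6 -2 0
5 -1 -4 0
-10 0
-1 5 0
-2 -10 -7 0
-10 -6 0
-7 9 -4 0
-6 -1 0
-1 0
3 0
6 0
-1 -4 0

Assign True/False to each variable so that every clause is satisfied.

(¬v8) is a unit clause, so v8 = False.
(¬v10) is a unit clause, so v10 = False.
The clause (¬v1) is unit: v1 must be False.
(v3) is a unit clause, so v3 = True.
The clause (v6) is unit: v6 must be True.
Pure literal: v5 appears only negated; assign v5 = False.
Pure literal: v7 appears only negated; assign v7 = False.
Branch on v2: take v2 = False.
v4, v9 are now unconstrained; take v4 = False, v9 = True.
Check each clause:
  1. (¬v3 ∨ v6 ∨ ¬v5) — ¬v5 is true.
  2. (¬v7 ∨ v9) — v9 is true.
  3. (¬v5 ∨ ¬v1) — ¬v5 is true.
  4. (¬v2 ∨ v9) — v9 is true.
  5. (¬v8) — ¬v8 is true.
  6. (¬v5 ∨ ¬v10) — ¬v5 is true.
  7. (¬v5 ∨ v4) — ¬v5 is true.
  8. (¬v5 ∨ ¬v4 ∨ v2) — ¬v5 is true.
  9. (¬v1 ∨ ¬v8 ∨ ¬v4) — ¬v8 is true.
  10. (v3 ∨ ¬v1) — v3 is true.
  11. (v6 ∨ ¬v2) — v6 is true.
  12. (¬v1 ∨ v5 ∨ ¬v4) — ¬v4 is true.
  13. (¬v10) — ¬v10 is true.
  14. (¬v1 ∨ v5) — ¬v1 is true.
  15. (¬v10 ∨ ¬v7 ∨ ¬v2) — ¬v7 is true.
  16. (¬v10 ∨ ¬v6) — ¬v10 is true.
  17. (¬v4 ∨ ¬v7 ∨ v9) — v9 is true.
  18. (¬v6 ∨ ¬v1) — ¬v1 is true.
  19. (¬v1) — ¬v1 is true.
  20. (v3) — v3 is true.
  21. (v6) — v6 is true.
  22. (¬v4 ∨ ¬v1) — ¬v4 is true.

v1=False, v2=False, v3=True, v4=False, v5=False, v6=True, v7=False, v8=False, v9=True, v10=False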